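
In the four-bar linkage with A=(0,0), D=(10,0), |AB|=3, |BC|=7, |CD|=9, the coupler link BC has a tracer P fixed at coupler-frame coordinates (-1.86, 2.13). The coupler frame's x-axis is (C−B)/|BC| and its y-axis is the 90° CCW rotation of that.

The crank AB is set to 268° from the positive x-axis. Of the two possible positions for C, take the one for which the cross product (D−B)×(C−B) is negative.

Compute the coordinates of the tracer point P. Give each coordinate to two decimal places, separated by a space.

A=(0,0), D=(10.00,0)
B = A + 3.00·(cos268°, sin268°) = (-0.1047, -2.9982)
|BD| = 10.5401
circle(B,7.00) ∩ circle(D,9.00): a=3.7520, h=5.9095
  candidates: C₊=(1.8114,3.7345) cross=62.287; C₋=(5.1733,-7.5963) cross=-62.287
  mode - wants cross < 0 → take C=(5.1733,-7.5963) (cross=-62.287)
ex = (C−B)/|BC| = (0.7540,-0.6569); ey = (0.6569,0.7540)
P = B + -1.86·ex + 2.13·ey = (-0.1080,-0.1704)

-0.11 -0.17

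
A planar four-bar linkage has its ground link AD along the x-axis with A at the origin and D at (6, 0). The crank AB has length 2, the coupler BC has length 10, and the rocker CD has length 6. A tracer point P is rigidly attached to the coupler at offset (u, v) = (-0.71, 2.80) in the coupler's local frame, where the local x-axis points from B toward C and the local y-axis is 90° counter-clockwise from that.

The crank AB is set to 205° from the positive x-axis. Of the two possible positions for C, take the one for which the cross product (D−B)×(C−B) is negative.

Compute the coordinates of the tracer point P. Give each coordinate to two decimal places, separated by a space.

-0.99 1.93

A=(0,0), D=(6.00,0)
B = A + 2.00·(cos205°, sin205°) = (-1.8126, -0.8452)
|BD| = 7.8582
circle(B,10.00) ∩ circle(D,6.00): a=8.0013, h=5.9983
  candidates: C₊=(5.4971,5.9789) cross=47.136; C₋=(6.7874,-5.9481) cross=-47.136
  mode - wants cross < 0 → take C=(6.7874,-5.9481) (cross=-47.136)
ex = (C−B)/|BC| = (0.8600,-0.5103); ey = (0.5103,0.8600)
P = B + -0.71·ex + 2.80·ey = (-0.9944,1.9251)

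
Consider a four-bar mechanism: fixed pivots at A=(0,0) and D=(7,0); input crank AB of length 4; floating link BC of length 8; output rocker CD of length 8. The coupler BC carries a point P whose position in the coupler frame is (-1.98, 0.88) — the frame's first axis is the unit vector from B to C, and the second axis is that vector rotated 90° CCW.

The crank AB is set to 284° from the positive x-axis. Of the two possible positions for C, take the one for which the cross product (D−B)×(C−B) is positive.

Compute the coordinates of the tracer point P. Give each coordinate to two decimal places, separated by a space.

0.30 -5.94

A=(0,0), D=(7.00,0)
B = A + 4.00·(cos284°, sin284°) = (0.9677, -3.8812)
|BD| = 7.1730
circle(B,8.00) ∩ circle(D,8.00): a=3.5865, h=7.1510
  candidates: C₊=(0.1146,4.0732) cross=51.294; C₋=(7.8531,-7.9544) cross=-51.294
  mode + wants cross > 0 → take C=(0.1146,4.0732) (cross=51.294)
ex = (C−B)/|BC| = (-0.1066,0.9943); ey = (-0.9943,-0.1066)
P = B + -1.98·ex + 0.88·ey = (0.3039,-5.9437)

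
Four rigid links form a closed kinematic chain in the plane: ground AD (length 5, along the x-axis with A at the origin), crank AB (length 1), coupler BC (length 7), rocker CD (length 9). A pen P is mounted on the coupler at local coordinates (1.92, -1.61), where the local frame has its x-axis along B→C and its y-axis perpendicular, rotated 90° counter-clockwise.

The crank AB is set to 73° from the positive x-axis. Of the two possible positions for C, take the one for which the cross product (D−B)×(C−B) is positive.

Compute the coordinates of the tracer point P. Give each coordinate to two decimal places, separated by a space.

A=(0,0), D=(5.00,0)
B = A + 1.00·(cos73°, sin73°) = (0.2924, 0.9563)
|BD| = 4.8038
circle(B,7.00) ∩ circle(D,9.00): a=-0.9288, h=6.9381
  candidates: C₊=(0.7633,7.9404) cross=33.329; C₋=(-1.9991,-5.6580) cross=-33.329
  mode + wants cross > 0 → take C=(0.7633,7.9404) (cross=33.329)
ex = (C−B)/|BC| = (0.0673,0.9977); ey = (-0.9977,0.0673)
P = B + 1.92·ex + -1.61·ey = (2.0279,2.7636)

2.03 2.76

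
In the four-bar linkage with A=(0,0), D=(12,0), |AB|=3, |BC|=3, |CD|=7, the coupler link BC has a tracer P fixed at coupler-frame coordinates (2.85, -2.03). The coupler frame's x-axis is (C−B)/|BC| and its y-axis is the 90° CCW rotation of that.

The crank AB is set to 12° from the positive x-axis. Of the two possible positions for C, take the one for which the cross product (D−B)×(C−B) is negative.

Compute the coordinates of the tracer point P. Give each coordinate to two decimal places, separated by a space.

3.66 -2.80

A=(0,0), D=(12.00,0)
B = A + 3.00·(cos12°, sin12°) = (2.9344, 0.6237)
|BD| = 9.0870
circle(B,3.00) ∩ circle(D,7.00): a=2.3425, h=1.8742
  candidates: C₊=(5.4001,2.3327) cross=17.030; C₋=(5.1428,-1.4068) cross=-17.030
  mode - wants cross < 0 → take C=(5.1428,-1.4068) (cross=-17.030)
ex = (C−B)/|BC| = (0.7361,-0.6768); ey = (0.6768,0.7361)
P = B + 2.85·ex + -2.03·ey = (3.6584,-2.7996)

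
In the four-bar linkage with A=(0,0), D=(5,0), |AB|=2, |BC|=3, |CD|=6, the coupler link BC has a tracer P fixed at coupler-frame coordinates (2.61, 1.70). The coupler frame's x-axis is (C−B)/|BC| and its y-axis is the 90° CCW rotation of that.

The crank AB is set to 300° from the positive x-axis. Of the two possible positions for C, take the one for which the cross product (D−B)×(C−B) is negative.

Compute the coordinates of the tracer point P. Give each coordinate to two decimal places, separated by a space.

A=(0,0), D=(5.00,0)
B = A + 2.00·(cos300°, sin300°) = (1.0000, -1.7321)
|BD| = 4.3589
circle(B,3.00) ∩ circle(D,6.00): a=-0.9177, h=2.8562
  candidates: C₊=(-0.9770,0.5243) cross=12.450; C₋=(1.2928,-4.7177) cross=-12.450
  mode - wants cross < 0 → take C=(1.2928,-4.7177) (cross=-12.450)
ex = (C−B)/|BC| = (0.0976,-0.9952); ey = (0.9952,0.0976)
P = B + 2.61·ex + 1.70·ey = (2.9466,-4.1636)

2.95 -4.16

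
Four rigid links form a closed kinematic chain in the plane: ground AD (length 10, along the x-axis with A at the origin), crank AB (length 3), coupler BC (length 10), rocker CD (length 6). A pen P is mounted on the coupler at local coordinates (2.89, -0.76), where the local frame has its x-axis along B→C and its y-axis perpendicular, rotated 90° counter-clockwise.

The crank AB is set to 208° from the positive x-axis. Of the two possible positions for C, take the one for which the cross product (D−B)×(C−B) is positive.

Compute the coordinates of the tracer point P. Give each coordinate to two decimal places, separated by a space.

0.18 -0.43

A=(0,0), D=(10.00,0)
B = A + 3.00·(cos208°, sin208°) = (-2.6488, -1.4084)
|BD| = 12.7270
circle(B,10.00) ∩ circle(D,6.00): a=8.8778, h=4.6026
  candidates: C₊=(5.6651,4.1484) cross=58.577; C₋=(6.6838,-5.0003) cross=-58.577
  mode + wants cross > 0 → take C=(5.6651,4.1484) (cross=58.577)
ex = (C−B)/|BC| = (0.8314,0.5557); ey = (-0.5557,0.8314)
P = B + 2.89·ex + -0.76·ey = (0.1762,-0.4344)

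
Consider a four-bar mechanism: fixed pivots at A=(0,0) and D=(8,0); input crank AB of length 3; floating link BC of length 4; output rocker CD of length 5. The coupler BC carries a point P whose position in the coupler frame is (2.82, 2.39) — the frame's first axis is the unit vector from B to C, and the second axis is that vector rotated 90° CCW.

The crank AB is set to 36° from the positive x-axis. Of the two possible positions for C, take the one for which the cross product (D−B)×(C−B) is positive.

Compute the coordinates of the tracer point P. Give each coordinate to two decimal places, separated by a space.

A=(0,0), D=(8.00,0)
B = A + 3.00·(cos36°, sin36°) = (2.4271, 1.7634)
|BD| = 5.8453
circle(B,4.00) ∩ circle(D,5.00): a=2.1528, h=3.3713
  candidates: C₊=(5.4966,4.3281) cross=19.706; C₋=(3.4625,-2.1003) cross=-19.706
  mode + wants cross > 0 → take C=(5.4966,4.3281) (cross=19.706)
ex = (C−B)/|BC| = (0.7674,0.6412); ey = (-0.6412,0.7674)
P = B + 2.82·ex + 2.39·ey = (3.0586,5.4056)

3.06 5.41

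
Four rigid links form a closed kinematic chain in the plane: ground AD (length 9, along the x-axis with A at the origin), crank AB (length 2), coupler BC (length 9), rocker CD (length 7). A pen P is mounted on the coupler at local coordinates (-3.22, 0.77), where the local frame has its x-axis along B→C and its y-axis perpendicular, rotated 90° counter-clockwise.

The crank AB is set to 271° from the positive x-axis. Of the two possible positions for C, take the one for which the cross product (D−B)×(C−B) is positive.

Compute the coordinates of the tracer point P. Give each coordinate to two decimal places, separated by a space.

A=(0,0), D=(9.00,0)
B = A + 2.00·(cos271°, sin271°) = (0.0349, -1.9997)
|BD| = 9.1854
circle(B,9.00) ∩ circle(D,7.00): a=6.3346, h=6.3932
  candidates: C₊=(4.8257,5.6192) cross=58.724; C₋=(7.6094,-6.8605) cross=-58.724
  mode + wants cross > 0 → take C=(4.8257,5.6192) (cross=58.724)
ex = (C−B)/|BC| = (0.5323,0.8465); ey = (-0.8465,0.5323)
P = B + -3.22·ex + 0.77·ey = (-2.3310,-4.3157)

-2.33 -4.32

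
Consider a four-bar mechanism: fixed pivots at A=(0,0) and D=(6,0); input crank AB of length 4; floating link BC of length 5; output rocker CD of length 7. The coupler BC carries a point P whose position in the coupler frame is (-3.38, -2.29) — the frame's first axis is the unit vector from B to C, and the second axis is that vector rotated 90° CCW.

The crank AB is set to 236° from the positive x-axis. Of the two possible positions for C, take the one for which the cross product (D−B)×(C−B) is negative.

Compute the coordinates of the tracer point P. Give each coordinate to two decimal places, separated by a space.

A=(0,0), D=(6.00,0)
B = A + 4.00·(cos236°, sin236°) = (-2.2368, -3.3162)
|BD| = 8.8793
circle(B,5.00) ∩ circle(D,7.00): a=3.0882, h=3.9323
  candidates: C₊=(-0.8407,1.4850) cross=34.916; C₋=(2.0966,-5.8106) cross=-34.916
  mode - wants cross < 0 → take C=(2.0966,-5.8106) (cross=-34.916)
ex = (C−B)/|BC| = (0.8667,-0.4989); ey = (0.4989,0.8667)
P = B + -3.38·ex + -2.29·ey = (-6.3086,-3.6146)

-6.31 -3.61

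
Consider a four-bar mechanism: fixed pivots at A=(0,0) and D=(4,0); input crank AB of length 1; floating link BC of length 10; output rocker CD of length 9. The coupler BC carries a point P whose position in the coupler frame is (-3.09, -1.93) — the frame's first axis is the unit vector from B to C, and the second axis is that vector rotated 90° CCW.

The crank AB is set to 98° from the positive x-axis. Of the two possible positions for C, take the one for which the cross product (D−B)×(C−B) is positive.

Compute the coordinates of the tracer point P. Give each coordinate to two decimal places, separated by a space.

A=(0,0), D=(4.00,0)
B = A + 1.00·(cos98°, sin98°) = (-0.1392, 0.9903)
|BD| = 4.2560
circle(B,10.00) ∩ circle(D,9.00): a=4.3601, h=8.9994
  candidates: C₊=(6.1953,8.7282) cross=38.301; C₋=(2.0074,-8.7766) cross=-38.301
  mode + wants cross > 0 → take C=(6.1953,8.7282) (cross=38.301)
ex = (C−B)/|BC| = (0.6334,0.7738); ey = (-0.7738,0.6334)
P = B + -3.09·ex + -1.93·ey = (-0.6031,-2.6233)

-0.60 -2.62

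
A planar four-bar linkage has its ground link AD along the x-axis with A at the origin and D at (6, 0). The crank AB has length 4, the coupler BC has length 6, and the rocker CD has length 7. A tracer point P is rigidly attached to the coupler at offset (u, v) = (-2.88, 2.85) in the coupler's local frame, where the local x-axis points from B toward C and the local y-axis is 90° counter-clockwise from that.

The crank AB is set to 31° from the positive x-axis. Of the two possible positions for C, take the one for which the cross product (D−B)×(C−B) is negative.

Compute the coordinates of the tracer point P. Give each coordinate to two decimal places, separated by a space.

A=(0,0), D=(6.00,0)
B = A + 4.00·(cos31°, sin31°) = (3.4287, 2.0602)
|BD| = 3.2948
circle(B,6.00) ∩ circle(D,7.00): a=-0.3254, h=5.9912
  candidates: C₊=(6.9208,6.9392) cross=19.740; C₋=(-0.5713,-2.4120) cross=-19.740
  mode - wants cross < 0 → take C=(-0.5713,-2.4120) (cross=-19.740)
ex = (C−B)/|BC| = (-0.6667,-0.7454); ey = (0.7454,-0.6667)
P = B + -2.88·ex + 2.85·ey = (7.4729,2.3068)

7.47 2.31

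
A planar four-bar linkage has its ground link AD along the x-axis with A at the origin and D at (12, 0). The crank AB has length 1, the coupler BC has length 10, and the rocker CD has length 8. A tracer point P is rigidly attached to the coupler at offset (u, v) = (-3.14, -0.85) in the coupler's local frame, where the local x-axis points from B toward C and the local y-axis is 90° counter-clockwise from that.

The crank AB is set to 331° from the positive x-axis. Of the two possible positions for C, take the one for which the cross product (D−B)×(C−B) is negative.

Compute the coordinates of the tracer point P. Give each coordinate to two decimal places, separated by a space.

A=(0,0), D=(12.00,0)
B = A + 1.00·(cos331°, sin331°) = (0.8746, -0.4848)
|BD| = 11.1359
circle(B,10.00) ∩ circle(D,8.00): a=7.1844, h=6.9559
  candidates: C₊=(7.7493,6.7773) cross=77.461; C₋=(8.3550,-7.1214) cross=-77.461
  mode - wants cross < 0 → take C=(8.3550,-7.1214) (cross=-77.461)
ex = (C−B)/|BC| = (0.7480,-0.6637); ey = (0.6637,0.7480)
P = B + -3.14·ex + -0.85·ey = (-2.0383,0.9632)

-2.04 0.96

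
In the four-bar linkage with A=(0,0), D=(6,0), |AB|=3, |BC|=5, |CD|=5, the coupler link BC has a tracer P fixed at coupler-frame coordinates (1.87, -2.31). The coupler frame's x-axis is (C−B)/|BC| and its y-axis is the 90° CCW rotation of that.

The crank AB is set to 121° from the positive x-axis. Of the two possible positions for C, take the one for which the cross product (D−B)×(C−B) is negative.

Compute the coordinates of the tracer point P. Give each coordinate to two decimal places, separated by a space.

A=(0,0), D=(6.00,0)
B = A + 3.00·(cos121°, sin121°) = (-1.5451, 2.5715)
|BD| = 7.9713
circle(B,5.00) ∩ circle(D,5.00): a=3.9856, h=3.0190
  candidates: C₊=(3.2014,4.1434) cross=24.066; C₋=(1.2535,-1.5719) cross=-24.066
  mode - wants cross < 0 → take C=(1.2535,-1.5719) (cross=-24.066)
ex = (C−B)/|BC| = (0.5597,-0.8287); ey = (0.8287,0.5597)
P = B + 1.87·ex + -2.31·ey = (-2.4127,-0.2711)

-2.41 -0.27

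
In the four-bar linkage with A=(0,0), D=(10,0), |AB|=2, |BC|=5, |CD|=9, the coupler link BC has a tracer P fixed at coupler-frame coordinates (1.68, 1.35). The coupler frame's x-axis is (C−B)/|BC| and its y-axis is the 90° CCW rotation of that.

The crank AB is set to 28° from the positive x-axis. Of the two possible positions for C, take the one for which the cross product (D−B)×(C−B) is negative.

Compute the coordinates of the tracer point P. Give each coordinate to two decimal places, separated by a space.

A=(0,0), D=(10.00,0)
B = A + 2.00·(cos28°, sin28°) = (1.7659, 0.9389)
|BD| = 8.2875
circle(B,5.00) ∩ circle(D,9.00): a=0.7651, h=4.9411
  candidates: C₊=(3.0859,5.7616) cross=40.949; C₋=(1.9663,-4.0570) cross=-40.949
  mode - wants cross < 0 → take C=(1.9663,-4.0570) (cross=-40.949)
ex = (C−B)/|BC| = (0.0401,-0.9992); ey = (0.9992,0.0401)
P = B + 1.68·ex + 1.35·ey = (3.1821,-0.6856)

3.18 -0.69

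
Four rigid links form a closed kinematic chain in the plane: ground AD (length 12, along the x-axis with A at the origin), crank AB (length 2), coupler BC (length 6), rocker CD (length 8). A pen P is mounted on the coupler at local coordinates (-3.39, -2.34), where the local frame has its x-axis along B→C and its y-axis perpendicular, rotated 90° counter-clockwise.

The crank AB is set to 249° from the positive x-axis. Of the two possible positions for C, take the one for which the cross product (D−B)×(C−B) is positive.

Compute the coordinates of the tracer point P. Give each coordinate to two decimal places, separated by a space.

A=(0,0), D=(12.00,0)
B = A + 2.00·(cos249°, sin249°) = (-0.7167, -1.8672)
|BD| = 12.8531
circle(B,6.00) ∩ circle(D,8.00): a=5.3373, h=2.7410
  candidates: C₊=(4.1658,1.6201) cross=35.230; C₋=(4.9621,-3.8038) cross=-35.230
  mode + wants cross > 0 → take C=(4.1658,1.6201) (cross=35.230)
ex = (C−B)/|BC| = (0.8138,0.5812); ey = (-0.5812,0.8138)
P = B + -3.39·ex + -2.34·ey = (-2.1153,-5.7417)

-2.12 -5.74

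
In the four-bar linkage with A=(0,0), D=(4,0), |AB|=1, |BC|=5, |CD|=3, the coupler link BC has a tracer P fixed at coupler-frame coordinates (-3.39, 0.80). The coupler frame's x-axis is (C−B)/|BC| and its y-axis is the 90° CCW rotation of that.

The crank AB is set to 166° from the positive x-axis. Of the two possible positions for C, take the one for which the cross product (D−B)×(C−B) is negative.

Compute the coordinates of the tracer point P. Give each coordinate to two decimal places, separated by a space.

A=(0,0), D=(4.00,0)
B = A + 1.00·(cos166°, sin166°) = (-0.9703, 0.2419)
|BD| = 4.9762
circle(B,5.00) ∩ circle(D,3.00): a=4.0957, h=2.8679
  candidates: C₊=(3.2600,2.9073) cross=14.271; C₋=(2.9812,-2.8217) cross=-14.271
  mode - wants cross < 0 → take C=(2.9812,-2.8217) (cross=-14.271)
ex = (C−B)/|BC| = (0.7903,-0.6127); ey = (0.6127,0.7903)
P = B + -3.39·ex + 0.80·ey = (-3.1592,2.9513)

-3.16 2.95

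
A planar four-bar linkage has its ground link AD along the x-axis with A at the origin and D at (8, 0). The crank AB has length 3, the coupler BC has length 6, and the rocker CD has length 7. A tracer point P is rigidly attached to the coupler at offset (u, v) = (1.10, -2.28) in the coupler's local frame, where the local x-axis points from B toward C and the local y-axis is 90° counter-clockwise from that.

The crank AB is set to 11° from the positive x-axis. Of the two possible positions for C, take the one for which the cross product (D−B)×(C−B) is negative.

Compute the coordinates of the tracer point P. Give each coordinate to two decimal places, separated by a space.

0.79 -0.75

A=(0,0), D=(8.00,0)
B = A + 3.00·(cos11°, sin11°) = (2.9449, 0.5724)
|BD| = 5.0874
circle(B,6.00) ∩ circle(D,7.00): a=1.2661, h=5.8649
  candidates: C₊=(4.8628,6.2576) cross=29.837; C₋=(3.5430,-5.3977) cross=-29.837
  mode - wants cross < 0 → take C=(3.5430,-5.3977) (cross=-29.837)
ex = (C−B)/|BC| = (0.0997,-0.9950); ey = (0.9950,0.0997)
P = B + 1.10·ex + -2.28·ey = (0.7859,-0.7494)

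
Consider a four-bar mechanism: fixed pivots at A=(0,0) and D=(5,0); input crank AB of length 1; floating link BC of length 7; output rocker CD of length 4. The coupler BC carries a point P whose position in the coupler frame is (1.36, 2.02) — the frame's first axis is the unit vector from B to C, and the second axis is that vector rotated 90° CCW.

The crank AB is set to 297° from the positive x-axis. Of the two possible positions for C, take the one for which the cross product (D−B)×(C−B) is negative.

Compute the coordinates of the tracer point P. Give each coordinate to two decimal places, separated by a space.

A=(0,0), D=(5.00,0)
B = A + 1.00·(cos297°, sin297°) = (0.4540, -0.8910)
|BD| = 4.6325
circle(B,7.00) ∩ circle(D,4.00): a=5.8780, h=3.8011
  candidates: C₊=(5.4912,3.9697) cross=17.609; C₋=(6.9534,-3.4906) cross=-17.609
  mode - wants cross < 0 → take C=(6.9534,-3.4906) (cross=-17.609)
ex = (C−B)/|BC| = (0.9285,-0.3714); ey = (0.3714,0.9285)
P = B + 1.36·ex + 2.02·ey = (2.4669,0.4795)

2.47 0.48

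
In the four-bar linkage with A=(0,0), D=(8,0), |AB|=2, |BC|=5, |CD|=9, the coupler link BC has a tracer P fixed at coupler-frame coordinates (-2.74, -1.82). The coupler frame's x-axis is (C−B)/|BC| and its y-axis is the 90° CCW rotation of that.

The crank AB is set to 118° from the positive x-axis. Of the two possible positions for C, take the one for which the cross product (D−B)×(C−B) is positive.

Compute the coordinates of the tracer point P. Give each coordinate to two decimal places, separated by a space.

-0.64 -1.51

A=(0,0), D=(8.00,0)
B = A + 2.00·(cos118°, sin118°) = (-0.9389, 1.7659)
|BD| = 9.1117
circle(B,5.00) ∩ circle(D,9.00): a=1.4829, h=4.7750
  candidates: C₊=(1.4412,6.1630) cross=43.509; C₋=(-0.4096,-3.2060) cross=-43.509
  mode + wants cross > 0 → take C=(1.4412,6.1630) (cross=43.509)
ex = (C−B)/|BC| = (0.4760,0.8794); ey = (-0.8794,0.4760)
P = B + -2.74·ex + -1.82·ey = (-0.6427,-1.5101)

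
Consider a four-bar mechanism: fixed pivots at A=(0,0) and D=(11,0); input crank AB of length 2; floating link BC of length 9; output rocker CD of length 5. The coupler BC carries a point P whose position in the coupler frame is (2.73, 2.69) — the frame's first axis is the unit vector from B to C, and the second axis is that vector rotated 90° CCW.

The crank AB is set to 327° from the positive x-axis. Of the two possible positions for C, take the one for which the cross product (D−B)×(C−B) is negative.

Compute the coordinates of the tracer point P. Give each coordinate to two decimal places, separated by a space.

5.28 0.21

A=(0,0), D=(11.00,0)
B = A + 2.00·(cos327°, sin327°) = (1.6773, -1.0893)
|BD| = 9.3861
circle(B,9.00) ∩ circle(D,5.00): a=7.6762, h=4.6985
  candidates: C₊=(8.7564,4.4684) cross=44.101; C₋=(9.8469,-4.8652) cross=-44.101
  mode - wants cross < 0 → take C=(9.8469,-4.8652) (cross=-44.101)
ex = (C−B)/|BC| = (0.9077,-0.4195); ey = (0.4195,0.9077)
P = B + 2.73·ex + 2.69·ey = (5.2840,0.2072)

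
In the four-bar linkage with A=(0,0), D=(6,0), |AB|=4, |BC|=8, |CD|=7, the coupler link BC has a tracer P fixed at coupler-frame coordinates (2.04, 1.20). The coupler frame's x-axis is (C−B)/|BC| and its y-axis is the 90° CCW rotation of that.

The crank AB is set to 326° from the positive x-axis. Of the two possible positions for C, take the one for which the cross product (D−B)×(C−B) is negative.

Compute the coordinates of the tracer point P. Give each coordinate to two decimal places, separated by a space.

A=(0,0), D=(6.00,0)
B = A + 4.00·(cos326°, sin326°) = (3.3162, -2.2368)
|BD| = 3.4937
circle(B,8.00) ∩ circle(D,7.00): a=3.8936, h=6.9886
  candidates: C₊=(1.8329,5.6245) cross=24.416; C₋=(10.7814,-5.1126) cross=-24.416
  mode - wants cross < 0 → take C=(10.7814,-5.1126) (cross=-24.416)
ex = (C−B)/|BC| = (0.9332,-0.3595); ey = (0.3595,0.9332)
P = B + 2.04·ex + 1.20·ey = (5.6512,-1.8503)

5.65 -1.85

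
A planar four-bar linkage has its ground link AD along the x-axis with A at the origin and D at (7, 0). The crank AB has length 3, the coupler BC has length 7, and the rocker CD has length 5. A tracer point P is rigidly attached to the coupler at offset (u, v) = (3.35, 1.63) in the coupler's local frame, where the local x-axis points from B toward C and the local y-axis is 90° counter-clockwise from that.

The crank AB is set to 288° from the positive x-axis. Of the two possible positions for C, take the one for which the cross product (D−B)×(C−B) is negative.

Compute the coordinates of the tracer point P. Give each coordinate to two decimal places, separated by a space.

A=(0,0), D=(7.00,0)
B = A + 3.00·(cos288°, sin288°) = (0.9271, -2.8532)
|BD| = 6.7098
circle(B,7.00) ∩ circle(D,5.00): a=5.1433, h=4.7483
  candidates: C₊=(3.5631,3.6315) cross=31.860; C₋=(7.6013,-4.9637) cross=-31.860
  mode - wants cross < 0 → take C=(7.6013,-4.9637) (cross=-31.860)
ex = (C−B)/|BC| = (0.9535,-0.3015); ey = (0.3015,0.9535)
P = B + 3.35·ex + 1.63·ey = (4.6126,-2.3091)

4.61 -2.31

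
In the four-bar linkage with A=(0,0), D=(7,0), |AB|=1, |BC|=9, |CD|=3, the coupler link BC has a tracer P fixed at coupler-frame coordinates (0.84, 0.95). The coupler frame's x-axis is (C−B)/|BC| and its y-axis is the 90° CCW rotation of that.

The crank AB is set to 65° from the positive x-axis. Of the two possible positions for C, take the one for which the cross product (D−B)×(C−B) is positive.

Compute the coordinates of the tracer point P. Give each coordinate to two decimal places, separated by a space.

A=(0,0), D=(7.00,0)
B = A + 1.00·(cos65°, sin65°) = (0.4226, 0.9063)
|BD| = 6.6395
circle(B,9.00) ∩ circle(D,3.00): a=8.7418, h=2.1402
  candidates: C₊=(9.3748,1.8332) cross=14.210; C₋=(8.7905,-2.4071) cross=-14.210
  mode + wants cross > 0 → take C=(9.3748,1.8332) (cross=14.210)
ex = (C−B)/|BC| = (0.9947,0.1030); ey = (-0.1030,0.9947)
P = B + 0.84·ex + 0.95·ey = (1.1603,1.9378)

1.16 1.94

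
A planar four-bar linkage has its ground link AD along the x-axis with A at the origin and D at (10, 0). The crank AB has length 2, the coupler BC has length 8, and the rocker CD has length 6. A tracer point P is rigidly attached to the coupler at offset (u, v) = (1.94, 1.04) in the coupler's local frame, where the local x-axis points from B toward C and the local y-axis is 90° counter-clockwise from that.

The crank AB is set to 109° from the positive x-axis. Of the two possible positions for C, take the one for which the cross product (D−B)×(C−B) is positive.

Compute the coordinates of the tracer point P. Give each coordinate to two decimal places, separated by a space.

A=(0,0), D=(10.00,0)
B = A + 2.00·(cos109°, sin109°) = (-0.6511, 1.8910)
|BD| = 10.8177
circle(B,8.00) ∩ circle(D,6.00): a=6.7030, h=4.3669
  candidates: C₊=(6.7120,5.0189) cross=47.239; C₋=(5.1853,-3.5803) cross=-47.239
  mode + wants cross > 0 → take C=(6.7120,5.0189) (cross=47.239)
ex = (C−B)/|BC| = (0.9204,0.3910); ey = (-0.3910,0.9204)
P = B + 1.94·ex + 1.04·ey = (0.7278,3.6068)

0.73 3.61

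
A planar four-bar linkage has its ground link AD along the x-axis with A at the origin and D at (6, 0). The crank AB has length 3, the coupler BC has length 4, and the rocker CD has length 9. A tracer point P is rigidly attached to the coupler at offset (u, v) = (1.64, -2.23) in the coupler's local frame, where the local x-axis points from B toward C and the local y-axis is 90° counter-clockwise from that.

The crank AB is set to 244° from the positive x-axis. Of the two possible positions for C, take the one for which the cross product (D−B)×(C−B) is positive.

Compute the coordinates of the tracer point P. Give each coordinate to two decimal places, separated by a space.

0.05 -0.29

A=(0,0), D=(6.00,0)
B = A + 3.00·(cos244°, sin244°) = (-1.3151, -2.6964)
|BD| = 7.7962
circle(B,4.00) ∩ circle(D,9.00): a=-0.2706, h=3.9908
  candidates: C₊=(-2.9492,0.9546) cross=31.114; C₋=(-0.1887,-6.5345) cross=-31.114
  mode + wants cross > 0 → take C=(-2.9492,0.9546) (cross=31.114)
ex = (C−B)/|BC| = (-0.4085,0.9127); ey = (-0.9127,-0.4085)
P = B + 1.64·ex + -2.23·ey = (0.0503,-0.2885)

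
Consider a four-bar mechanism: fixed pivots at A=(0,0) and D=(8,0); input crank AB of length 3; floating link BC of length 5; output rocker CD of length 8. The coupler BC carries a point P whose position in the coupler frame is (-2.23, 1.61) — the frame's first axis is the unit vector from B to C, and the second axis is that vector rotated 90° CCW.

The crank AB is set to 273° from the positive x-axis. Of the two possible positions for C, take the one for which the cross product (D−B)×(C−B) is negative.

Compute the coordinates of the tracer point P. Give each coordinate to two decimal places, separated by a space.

-0.18 -0.27

A=(0,0), D=(8.00,0)
B = A + 3.00·(cos273°, sin273°) = (0.1570, -2.9959)
|BD| = 8.3957
circle(B,5.00) ∩ circle(D,8.00): a=1.8752, h=4.6350
  candidates: C₊=(0.2548,2.0032) cross=38.914; C₋=(3.5627,-6.6566) cross=-38.914
  mode - wants cross < 0 → take C=(3.5627,-6.6566) (cross=-38.914)
ex = (C−B)/|BC| = (0.6811,-0.7321); ey = (0.7321,0.6811)
P = B + -2.23·ex + 1.61·ey = (-0.1832,-0.2666)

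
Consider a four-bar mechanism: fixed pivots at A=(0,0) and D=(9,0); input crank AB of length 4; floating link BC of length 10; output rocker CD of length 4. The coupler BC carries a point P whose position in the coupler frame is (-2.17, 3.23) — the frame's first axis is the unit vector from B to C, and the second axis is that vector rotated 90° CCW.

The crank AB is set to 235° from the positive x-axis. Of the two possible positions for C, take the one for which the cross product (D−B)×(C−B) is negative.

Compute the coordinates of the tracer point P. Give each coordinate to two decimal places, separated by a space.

-4.30 0.06

A=(0,0), D=(9.00,0)
B = A + 4.00·(cos235°, sin235°) = (-2.2943, -3.2766)
|BD| = 11.7600
circle(B,10.00) ∩ circle(D,4.00): a=9.4514, h=3.2666
  candidates: C₊=(5.8727,2.4940) cross=38.415; C₋=(7.6930,-3.7804) cross=-38.415
  mode - wants cross < 0 → take C=(7.6930,-3.7804) (cross=-38.415)
ex = (C−B)/|BC| = (0.9987,-0.0504); ey = (0.0504,0.9987)
P = B + -2.17·ex + 3.23·ey = (-4.2988,0.0586)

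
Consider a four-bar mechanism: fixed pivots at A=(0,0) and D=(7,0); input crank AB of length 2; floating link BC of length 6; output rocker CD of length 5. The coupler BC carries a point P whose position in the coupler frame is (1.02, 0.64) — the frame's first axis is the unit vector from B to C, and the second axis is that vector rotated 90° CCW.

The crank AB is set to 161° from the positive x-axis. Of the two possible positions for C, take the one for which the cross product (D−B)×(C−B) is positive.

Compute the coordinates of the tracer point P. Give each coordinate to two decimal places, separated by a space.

A=(0,0), D=(7.00,0)
B = A + 2.00·(cos161°, sin161°) = (-1.8910, 0.6511)
|BD| = 8.9148
circle(B,6.00) ∩ circle(D,5.00): a=5.0744, h=3.2017
  candidates: C₊=(3.4036,3.4736) cross=28.542; C₋=(2.9359,-2.9126) cross=-28.542
  mode + wants cross > 0 → take C=(3.4036,3.4736) (cross=28.542)
ex = (C−B)/|BC| = (0.8824,0.4704); ey = (-0.4704,0.8824)
P = B + 1.02·ex + 0.64·ey = (-1.2920,1.6957)

-1.29 1.70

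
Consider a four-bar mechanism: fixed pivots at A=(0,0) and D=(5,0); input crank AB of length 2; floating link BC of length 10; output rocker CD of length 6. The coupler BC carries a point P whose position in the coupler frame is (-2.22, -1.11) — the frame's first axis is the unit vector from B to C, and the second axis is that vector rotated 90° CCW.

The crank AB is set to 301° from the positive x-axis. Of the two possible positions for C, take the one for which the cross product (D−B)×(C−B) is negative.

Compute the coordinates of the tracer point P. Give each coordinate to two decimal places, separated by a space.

-1.05 -3.06

A=(0,0), D=(5.00,0)
B = A + 2.00·(cos301°, sin301°) = (1.0301, -1.7143)
|BD| = 4.3243
circle(B,10.00) ∩ circle(D,6.00): a=9.5622, h=2.9264
  candidates: C₊=(8.6486,4.7631) cross=12.654; C₋=(10.9689,-0.6100) cross=-12.654
  mode - wants cross < 0 → take C=(10.9689,-0.6100) (cross=-12.654)
ex = (C−B)/|BC| = (0.9939,0.1104); ey = (-0.1104,0.9939)
P = B + -2.22·ex + -1.11·ey = (-1.0538,-3.0627)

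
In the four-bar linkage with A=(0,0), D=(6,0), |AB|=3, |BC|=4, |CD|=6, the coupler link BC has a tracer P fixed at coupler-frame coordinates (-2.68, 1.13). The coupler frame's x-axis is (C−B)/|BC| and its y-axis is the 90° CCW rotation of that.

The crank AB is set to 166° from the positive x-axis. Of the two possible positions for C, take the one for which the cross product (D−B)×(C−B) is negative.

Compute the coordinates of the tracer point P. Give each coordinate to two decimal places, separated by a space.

A=(0,0), D=(6.00,0)
B = A + 3.00·(cos166°, sin166°) = (-2.9109, 0.7258)
|BD| = 8.9404
circle(B,4.00) ∩ circle(D,6.00): a=3.3517, h=2.1832
  candidates: C₊=(0.6070,2.6297) cross=19.518; C₋=(0.2525,-1.7223) cross=-19.518
  mode - wants cross < 0 → take C=(0.2525,-1.7223) (cross=-19.518)
ex = (C−B)/|BC| = (0.7908,-0.6120); ey = (0.6120,0.7908)
P = B + -2.68·ex + 1.13·ey = (-4.3388,3.2596)

-4.34 3.26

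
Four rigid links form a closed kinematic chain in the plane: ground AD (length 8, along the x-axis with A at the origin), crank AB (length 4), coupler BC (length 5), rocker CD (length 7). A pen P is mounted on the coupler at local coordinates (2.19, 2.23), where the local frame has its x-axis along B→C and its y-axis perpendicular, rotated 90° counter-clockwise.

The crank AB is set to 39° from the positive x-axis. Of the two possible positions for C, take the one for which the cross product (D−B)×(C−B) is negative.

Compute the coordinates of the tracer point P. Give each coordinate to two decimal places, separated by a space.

A=(0,0), D=(8.00,0)
B = A + 4.00·(cos39°, sin39°) = (3.1086, 2.5173)
|BD| = 5.5012
circle(B,5.00) ∩ circle(D,7.00): a=0.5692, h=4.9675
  candidates: C₊=(5.8878,6.6737) cross=27.327; C₋=(1.3416,-2.1601) cross=-27.327
  mode - wants cross < 0 → take C=(1.3416,-2.1601) (cross=-27.327)
ex = (C−B)/|BC| = (-0.3534,-0.9355); ey = (0.9355,-0.3534)
P = B + 2.19·ex + 2.23·ey = (4.4208,-0.3195)

4.42 -0.32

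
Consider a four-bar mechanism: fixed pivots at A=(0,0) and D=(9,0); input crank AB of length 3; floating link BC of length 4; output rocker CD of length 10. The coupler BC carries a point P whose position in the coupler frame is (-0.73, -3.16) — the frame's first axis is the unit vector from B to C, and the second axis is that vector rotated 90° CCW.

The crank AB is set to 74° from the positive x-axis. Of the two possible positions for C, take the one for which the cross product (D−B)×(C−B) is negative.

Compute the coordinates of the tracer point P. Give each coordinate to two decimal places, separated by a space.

-1.66 4.96

A=(0,0), D=(9.00,0)
B = A + 3.00·(cos74°, sin74°) = (0.8269, 2.8838)
|BD| = 8.6669
circle(B,4.00) ∩ circle(D,10.00): a=-0.5125, h=3.9670
  candidates: C₊=(1.6635,6.7953) cross=34.382; C₋=(-0.9764,-0.6867) cross=-34.382
  mode - wants cross < 0 → take C=(-0.9764,-0.6867) (cross=-34.382)
ex = (C−B)/|BC| = (-0.4508,-0.8926); ey = (0.8926,-0.4508)
P = B + -0.73·ex + -3.16·ey = (-1.6646,4.9600)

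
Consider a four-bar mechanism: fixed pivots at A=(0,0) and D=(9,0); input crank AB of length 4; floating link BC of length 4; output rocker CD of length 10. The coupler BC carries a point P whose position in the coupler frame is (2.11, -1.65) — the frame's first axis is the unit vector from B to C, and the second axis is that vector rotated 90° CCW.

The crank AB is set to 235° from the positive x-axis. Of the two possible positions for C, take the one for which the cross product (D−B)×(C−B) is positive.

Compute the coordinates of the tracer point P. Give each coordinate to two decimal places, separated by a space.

A=(0,0), D=(9.00,0)
B = A + 4.00·(cos235°, sin235°) = (-2.2943, -3.2766)
|BD| = 11.7600
circle(B,4.00) ∩ circle(D,10.00): a=2.3086, h=3.2666
  candidates: C₊=(-0.9873,0.5038) cross=38.415; C₋=(0.8330,-5.7706) cross=-38.415
  mode + wants cross > 0 → take C=(-0.9873,0.5038) (cross=38.415)
ex = (C−B)/|BC| = (0.3268,0.9451); ey = (-0.9451,0.3268)
P = B + 2.11·ex + -1.65·ey = (-0.0454,-1.8216)

-0.05 -1.82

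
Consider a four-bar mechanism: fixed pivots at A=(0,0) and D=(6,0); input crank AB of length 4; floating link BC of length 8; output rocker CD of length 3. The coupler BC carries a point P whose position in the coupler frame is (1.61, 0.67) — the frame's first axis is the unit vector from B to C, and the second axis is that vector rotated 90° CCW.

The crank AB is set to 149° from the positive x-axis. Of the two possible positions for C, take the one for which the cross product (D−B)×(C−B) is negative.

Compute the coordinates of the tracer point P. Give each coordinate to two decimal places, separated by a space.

-1.69 1.87

A=(0,0), D=(6.00,0)
B = A + 4.00·(cos149°, sin149°) = (-3.4287, 2.0602)
|BD| = 9.6511
circle(B,8.00) ∩ circle(D,3.00): a=7.6750, h=2.2572
  candidates: C₊=(4.5512,2.6270) cross=21.784; C₋=(3.5876,-1.7833) cross=-21.784
  mode - wants cross < 0 → take C=(3.5876,-1.7833) (cross=-21.784)
ex = (C−B)/|BC| = (0.8770,-0.4804); ey = (0.4804,0.8770)
P = B + 1.61·ex + 0.67·ey = (-1.6948,1.8743)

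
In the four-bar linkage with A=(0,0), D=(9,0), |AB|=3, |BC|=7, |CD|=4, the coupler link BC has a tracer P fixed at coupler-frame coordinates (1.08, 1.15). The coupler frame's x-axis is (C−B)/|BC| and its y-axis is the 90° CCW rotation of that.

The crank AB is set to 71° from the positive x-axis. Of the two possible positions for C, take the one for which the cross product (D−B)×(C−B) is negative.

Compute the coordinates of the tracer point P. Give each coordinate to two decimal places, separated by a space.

A=(0,0), D=(9.00,0)
B = A + 3.00·(cos71°, sin71°) = (0.9767, 2.8366)
|BD| = 8.5100
circle(B,7.00) ∩ circle(D,4.00): a=6.1939, h=3.2613
  candidates: C₊=(7.9034,3.8468) cross=27.753; C₋=(5.7293,-2.3028) cross=-27.753
  mode - wants cross < 0 → take C=(5.7293,-2.3028) (cross=-27.753)
ex = (C−B)/|BC| = (0.6789,-0.7342); ey = (0.7342,0.6789)
P = B + 1.08·ex + 1.15·ey = (2.5543,2.8244)

2.55 2.82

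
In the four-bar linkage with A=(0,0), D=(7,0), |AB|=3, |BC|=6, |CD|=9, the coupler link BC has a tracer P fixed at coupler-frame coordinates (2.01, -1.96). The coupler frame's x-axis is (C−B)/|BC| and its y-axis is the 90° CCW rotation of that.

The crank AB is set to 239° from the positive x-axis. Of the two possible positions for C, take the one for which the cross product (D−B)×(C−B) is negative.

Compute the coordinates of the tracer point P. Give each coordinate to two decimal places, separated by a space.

-1.97 -5.35

A=(0,0), D=(7.00,0)
B = A + 3.00·(cos239°, sin239°) = (-1.5451, -2.5715)
|BD| = 8.9237
circle(B,6.00) ∩ circle(D,9.00): a=1.9404, h=5.6776
  candidates: C₊=(-1.3231,3.4244) cross=50.665; C₋=(1.9491,-7.4491) cross=-50.665
  mode - wants cross < 0 → take C=(1.9491,-7.4491) (cross=-50.665)
ex = (C−B)/|BC| = (0.5824,-0.8129); ey = (0.8129,0.5824)
P = B + 2.01·ex + -1.96·ey = (-1.9679,-5.3469)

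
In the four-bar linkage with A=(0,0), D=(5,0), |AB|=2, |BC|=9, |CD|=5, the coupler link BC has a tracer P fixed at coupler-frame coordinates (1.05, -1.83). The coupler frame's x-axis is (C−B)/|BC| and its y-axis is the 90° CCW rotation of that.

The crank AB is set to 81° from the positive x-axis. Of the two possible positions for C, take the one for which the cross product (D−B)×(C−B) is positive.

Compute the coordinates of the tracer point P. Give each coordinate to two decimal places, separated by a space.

A=(0,0), D=(5.00,0)
B = A + 2.00·(cos81°, sin81°) = (0.3129, 1.9754)
|BD| = 5.0864
circle(B,9.00) ∩ circle(D,5.00): a=8.0481, h=4.0284
  candidates: C₊=(9.2937,2.5620) cross=20.490; C₋=(6.1647,-4.8625) cross=-20.490
  mode + wants cross > 0 → take C=(9.2937,2.5620) (cross=20.490)
ex = (C−B)/|BC| = (0.9979,0.0652); ey = (-0.0652,0.9979)
P = B + 1.05·ex + -1.83·ey = (1.4799,0.2177)

1.48 0.22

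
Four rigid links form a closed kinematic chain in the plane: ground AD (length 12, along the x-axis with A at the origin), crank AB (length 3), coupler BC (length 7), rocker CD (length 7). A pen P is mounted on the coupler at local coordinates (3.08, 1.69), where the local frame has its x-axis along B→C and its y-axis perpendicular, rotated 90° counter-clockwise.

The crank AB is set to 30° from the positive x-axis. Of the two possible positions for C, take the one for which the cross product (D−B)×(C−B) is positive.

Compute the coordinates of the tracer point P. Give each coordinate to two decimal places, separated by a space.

A=(0,0), D=(12.00,0)
B = A + 3.00·(cos30°, sin30°) = (2.5981, 1.5000)
|BD| = 9.5208
circle(B,7.00) ∩ circle(D,7.00): a=4.7604, h=5.1321
  candidates: C₊=(8.1076,5.8180) cross=48.862; C₋=(6.4905,-4.3180) cross=-48.862
  mode + wants cross > 0 → take C=(8.1076,5.8180) (cross=48.862)
ex = (C−B)/|BC| = (0.7871,0.6169); ey = (-0.6169,0.7871)
P = B + 3.08·ex + 1.69·ey = (3.9798,4.7301)

3.98 4.73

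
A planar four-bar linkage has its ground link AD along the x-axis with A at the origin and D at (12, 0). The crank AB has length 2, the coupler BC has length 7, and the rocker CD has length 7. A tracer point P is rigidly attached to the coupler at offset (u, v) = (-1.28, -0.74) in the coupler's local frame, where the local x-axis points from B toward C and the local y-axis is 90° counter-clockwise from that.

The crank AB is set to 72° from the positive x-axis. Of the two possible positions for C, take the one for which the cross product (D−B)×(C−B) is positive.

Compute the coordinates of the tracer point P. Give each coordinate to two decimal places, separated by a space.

-0.23 0.69

A=(0,0), D=(12.00,0)
B = A + 2.00·(cos72°, sin72°) = (0.6180, 1.9021)
|BD| = 11.5398
circle(B,7.00) ∩ circle(D,7.00): a=5.7699, h=3.9634
  candidates: C₊=(6.9623,4.8602) cross=45.736; C₋=(5.6557,-2.9581) cross=-45.736
  mode + wants cross > 0 → take C=(6.9623,4.8602) (cross=45.736)
ex = (C−B)/|BC| = (0.9063,0.4226); ey = (-0.4226,0.9063)
P = B + -1.28·ex + -0.74·ey = (-0.2293,0.6905)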